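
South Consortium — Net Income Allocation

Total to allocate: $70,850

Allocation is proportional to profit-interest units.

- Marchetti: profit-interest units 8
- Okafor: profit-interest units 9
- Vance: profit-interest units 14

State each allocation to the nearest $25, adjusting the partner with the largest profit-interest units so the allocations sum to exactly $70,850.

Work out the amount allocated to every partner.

Marchetti: $18,275 | Okafor: $20,575 | Vance: $32,000

Profit-interest units total: 8 + 9 + 14 = 31.
Proportional shares: Marchetti 18,283.87; Okafor 20,569.35; Vance 31,996.77.
At nearest $25: Marchetti $18,275; Okafor $20,575; Vance $32,000. Sum = $70,850.
Sum already equals the total — no adjustment.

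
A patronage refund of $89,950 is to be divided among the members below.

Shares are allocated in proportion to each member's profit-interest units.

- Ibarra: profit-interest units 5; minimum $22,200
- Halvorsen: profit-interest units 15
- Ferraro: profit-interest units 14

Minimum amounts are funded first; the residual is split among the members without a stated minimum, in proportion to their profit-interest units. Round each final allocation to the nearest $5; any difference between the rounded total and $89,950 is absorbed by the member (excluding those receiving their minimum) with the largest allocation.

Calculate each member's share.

Minimums first: Ibarra $22,200. Balance $67,750.
Balance split over remaining profit-interest units 29: Halvorsen 35,043.10 → $35,045; Ferraro 32,706.90 → $32,705.

Ibarra: $22,200; Halvorsen: $35,045; Ferraro: $32,705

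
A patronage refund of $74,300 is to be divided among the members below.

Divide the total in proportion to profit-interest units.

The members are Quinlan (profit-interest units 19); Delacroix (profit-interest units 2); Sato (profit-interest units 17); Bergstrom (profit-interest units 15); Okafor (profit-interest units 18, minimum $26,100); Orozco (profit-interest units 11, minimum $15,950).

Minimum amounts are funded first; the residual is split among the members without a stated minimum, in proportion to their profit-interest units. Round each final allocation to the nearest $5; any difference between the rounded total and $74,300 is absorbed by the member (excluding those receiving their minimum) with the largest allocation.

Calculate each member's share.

Guaranteed amounts: Okafor $26,100; Orozco $15,950. Balance $32,250.
Balance split over remaining profit-interest units 53: Quinlan 11,561.32 → $11,560; Delacroix 1,216.98 → $1,215; Sato 10,344.34 → $10,345; Bergstrom 9,127.36 → $9,125.
Rounding difference +$5 applied to Quinlan → $11,565.

Quinlan: $11,565 | Delacroix: $1,215 | Sato: $10,345 | Bergstrom: $9,125 | Okafor: $26,100 | Orozco: $15,950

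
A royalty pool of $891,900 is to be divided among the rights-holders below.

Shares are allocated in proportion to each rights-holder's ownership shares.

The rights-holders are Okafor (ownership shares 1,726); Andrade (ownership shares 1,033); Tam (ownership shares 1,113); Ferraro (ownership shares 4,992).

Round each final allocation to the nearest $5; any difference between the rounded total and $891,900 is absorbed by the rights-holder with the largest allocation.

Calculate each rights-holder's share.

Ownership shares total: 8,864.
Unrounded shares: Okafor 1,726/8,864 × $891,900 = 173,670.96; Andrade 1,033/8,864 × $891,900 = 103,940.96; Tam 1,113/8,864 × $891,900 = 111,990.60; Ferraro 4,992/8,864 × $891,900 = 502,297.47.
At nearest $5: Okafor $173,670; Andrade $103,940; Tam $111,990; Ferraro $502,295. Sum = $891,895.
Difference $891,900 − $891,895 = +$5 applied to largest allocation (Ferraro): Ferraro becomes $502,300.

Okafor: $173,670 · Andrade: $103,940 · Tam: $111,990 · Ferraro: $502,300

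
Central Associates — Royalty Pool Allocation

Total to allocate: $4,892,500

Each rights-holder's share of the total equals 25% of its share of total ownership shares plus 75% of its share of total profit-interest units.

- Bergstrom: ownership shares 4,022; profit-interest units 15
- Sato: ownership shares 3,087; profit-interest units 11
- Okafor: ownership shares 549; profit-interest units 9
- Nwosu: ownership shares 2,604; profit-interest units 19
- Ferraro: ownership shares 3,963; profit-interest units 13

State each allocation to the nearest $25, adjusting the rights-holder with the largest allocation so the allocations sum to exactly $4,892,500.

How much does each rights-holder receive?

Bergstrom: $1,167,325 · Sato: $867,875 · Okafor: $540,100 · Nwosu: $1,264,475 · Ferraro: $1,052,725

Ownership shares total 14,225; profit-interest units total 67.
Blended shares (25% ownership shares + 75% profit-interest units): Bergstrom 0.2386; Sato 0.1774; Okafor 0.1104; Nwosu 0.2585; Ferraro 0.2152.
Proportional shares: Bergstrom 1,167,330.25; Sato 867,867.87; Okafor 540,106.44; Nwosu 1,264,471.84; Ferraro 1,052,723.60.
At nearest $25: Bergstrom $1,167,325; Sato $867,875; Okafor $540,100; Nwosu $1,264,475; Ferraro $1,052,725. Sum = $4,892,500.
No rounding difference to absorb.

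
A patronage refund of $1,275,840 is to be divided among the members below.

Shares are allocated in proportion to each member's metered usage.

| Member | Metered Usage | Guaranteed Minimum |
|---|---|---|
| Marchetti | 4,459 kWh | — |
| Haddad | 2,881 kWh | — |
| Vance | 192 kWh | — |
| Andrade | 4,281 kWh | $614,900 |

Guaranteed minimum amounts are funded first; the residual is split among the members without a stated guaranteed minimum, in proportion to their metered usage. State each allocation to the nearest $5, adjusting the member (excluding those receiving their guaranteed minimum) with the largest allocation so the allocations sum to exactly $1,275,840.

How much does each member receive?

Guaranteed amounts: Andrade $614,900. Balance $660,940.
Balance split over remaining metered usage 7,532: Marchetti 391,281.39 → $391,280; Haddad 252,810.43 → $252,810; Vance 16,848.18 → $16,850.

Marchetti: $391,280 · Haddad: $252,810 · Vance: $16,850 · Andrade: $614,900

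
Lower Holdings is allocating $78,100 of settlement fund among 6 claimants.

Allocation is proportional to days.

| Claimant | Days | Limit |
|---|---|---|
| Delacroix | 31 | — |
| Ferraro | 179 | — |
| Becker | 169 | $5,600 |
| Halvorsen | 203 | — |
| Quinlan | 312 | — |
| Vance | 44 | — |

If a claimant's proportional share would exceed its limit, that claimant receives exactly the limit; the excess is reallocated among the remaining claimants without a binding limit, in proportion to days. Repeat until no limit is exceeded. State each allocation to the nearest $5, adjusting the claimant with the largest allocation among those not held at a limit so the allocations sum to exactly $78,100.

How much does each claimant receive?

Sum of days: 938.
Pro-rata shares before constraints: Delacroix 2,581.13; Ferraro 14,903.94; Becker 14,071.32; Halvorsen 16,902.24; Quinlan 25,977.83; Vance 3,663.54.
Capped: Becker ($5,600); residual $72,500 reallocated over remaining days 769.
Shares after redistribution: Delacroix 2,922.63 → $2,925; Ferraro 16,875.81 → $16,875; Halvorsen 19,138.49 → $19,140; Quinlan 29,414.82 → $29,415; Vance 4,148.24 → $4,150.
Rounding difference −$5 applied to Quinlan → $29,410.

Delacroix: $2,925 | Ferraro: $16,875 | Becker: $5,600 | Halvorsen: $19,140 | Quinlan: $29,410 | Vance: $4,150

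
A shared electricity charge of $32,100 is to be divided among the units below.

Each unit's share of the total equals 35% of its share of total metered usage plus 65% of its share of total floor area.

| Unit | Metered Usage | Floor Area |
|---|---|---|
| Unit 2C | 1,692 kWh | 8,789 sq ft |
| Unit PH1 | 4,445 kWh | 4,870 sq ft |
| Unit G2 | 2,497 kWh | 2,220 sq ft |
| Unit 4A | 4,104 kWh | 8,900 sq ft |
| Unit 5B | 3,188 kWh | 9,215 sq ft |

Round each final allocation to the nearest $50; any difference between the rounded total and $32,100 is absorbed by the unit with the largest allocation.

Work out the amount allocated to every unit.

Unit 2C: $6,600 · Unit PH1: $6,100 · Unit G2: $3,100 · Unit 4A: $8,400 · Unit 5B: $7,900

Totals — metered usage 15,926, floor area 33,994.
Combined weights (35% metered usage + 65% floor area): Unit 2C 0.2052; Unit PH1 0.1908; Unit G2 0.0973; Unit 4A 0.2604; Unit 5B 0.2463.
Unrounded shares: Unit 2C 6,588.18; Unit PH1 6,124.86; Unit G2 3,124.11; Unit 4A 8,357.85; Unit 5B 7,905.00.
After rounding ($50): Unit 2C $6,600; Unit PH1 $6,100; Unit G2 $3,100; Unit 4A $8,350; Unit 5B $7,900. Sum = $32,050.
Difference $32,100 − $32,050 = +$50 applied to largest allocation (Unit 4A): Unit 4A becomes $8,400.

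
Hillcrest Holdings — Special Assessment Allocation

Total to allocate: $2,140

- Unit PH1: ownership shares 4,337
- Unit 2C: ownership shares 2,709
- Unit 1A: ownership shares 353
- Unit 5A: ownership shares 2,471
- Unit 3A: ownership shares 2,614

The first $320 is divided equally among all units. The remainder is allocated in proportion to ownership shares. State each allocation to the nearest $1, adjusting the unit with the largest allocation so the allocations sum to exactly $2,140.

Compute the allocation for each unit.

$320 shared equally gives $64 per unit.
Remainder $1,820 by ownership shares (total 12,484): Unit PH1 632.28 → $632; Unit 2C 394.94 → $395; Unit 1A 51.46 → $51; Unit 5A 360.24 → $360; Unit 3A 381.09 → $381.
Rounding difference +$1 on remainder applied to Unit PH1.
Totals: Unit PH1 $64 + $633 = $697; Unit 2C $64 + $395 = $459; Unit 1A $64 + $51 = $115; Unit 5A $64 + $360 = $424; Unit 3A $64 + $381 = $445.

Unit PH1: $697 · Unit 2C: $459 · Unit 1A: $115 · Unit 5A: $424 · Unit 3A: $445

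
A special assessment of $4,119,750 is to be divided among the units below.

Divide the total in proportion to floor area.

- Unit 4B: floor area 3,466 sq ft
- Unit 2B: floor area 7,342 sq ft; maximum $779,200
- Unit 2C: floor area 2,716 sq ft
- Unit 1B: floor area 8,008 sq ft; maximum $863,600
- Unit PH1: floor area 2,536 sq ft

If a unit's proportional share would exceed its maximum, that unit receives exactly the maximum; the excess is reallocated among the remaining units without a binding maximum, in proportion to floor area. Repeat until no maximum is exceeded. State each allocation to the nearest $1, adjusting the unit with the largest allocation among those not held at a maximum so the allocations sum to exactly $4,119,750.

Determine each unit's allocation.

Unit 4B: $984,757 | Unit 2B: $779,200 | Unit 2C: $771,667 | Unit 1B: $863,600 | Unit PH1: $720,526

Floor area total: 24,068.
Unconstrained shares: Unit 4B 593,279.60; Unit 2B 1,256,739.43; Unit 2C 464,901.16; Unit 1B 1,370,739.49; Unit PH1 434,090.33.
Held at cap: Unit 2B ($779,200), Unit 1B ($863,600); residual $2,476,950 reallocated over remaining floor area 8,718.
Remaining shares: Unit 4B 984,756.68 → $984,757; Unit 2C 771,667.38 → $771,667; Unit PH1 720,525.95 → $720,526.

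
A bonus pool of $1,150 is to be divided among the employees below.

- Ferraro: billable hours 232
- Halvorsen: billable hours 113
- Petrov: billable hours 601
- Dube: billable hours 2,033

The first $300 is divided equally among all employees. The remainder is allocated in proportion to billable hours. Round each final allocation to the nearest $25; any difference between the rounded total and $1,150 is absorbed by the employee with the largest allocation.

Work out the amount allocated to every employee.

Equal tier: $300 ÷ 4 = $75 apiece.
Remainder $850 by billable hours (total 2,979): Ferraro 66.20 → $75; Halvorsen 32.24 → $25; Petrov 171.48 → $175; Dube 580.08 → $575.
Totals: Ferraro $75 + $75 = $150; Halvorsen $75 + $25 = $100; Petrov $75 + $175 = $250; Dube $75 + $575 = $650.

Ferraro: $150 · Halvorsen: $100 · Petrov: $250 · Dube: $650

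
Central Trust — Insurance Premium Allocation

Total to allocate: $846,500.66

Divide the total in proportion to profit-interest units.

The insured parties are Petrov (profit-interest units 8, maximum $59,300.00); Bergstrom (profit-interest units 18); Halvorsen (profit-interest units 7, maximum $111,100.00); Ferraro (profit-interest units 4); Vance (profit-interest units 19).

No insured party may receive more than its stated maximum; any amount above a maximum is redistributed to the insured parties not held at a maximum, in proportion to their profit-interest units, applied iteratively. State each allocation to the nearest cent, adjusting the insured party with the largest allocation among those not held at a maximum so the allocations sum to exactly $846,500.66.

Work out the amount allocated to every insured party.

Petrov: $59,300.00 | Bergstrom: $296,824.68 | Halvorsen: $111,100.00 | Ferraro: $65,961.04 | Vance: $313,314.94

Sum of profit-interest units: 56.
Proportional shares (ignoring caps): Petrov 120,928.6657; Bergstrom 272,089.4979; Halvorsen 105,812.5825; Ferraro 60,464.3329; Vance 287,205.5811.
Capped: Petrov ($59,300.00); balance $787,200.66 reallocated over remaining profit-interest units 48.
Capped: Halvorsen ($111,100.00); balance $676,100.66 reallocated over remaining profit-interest units 41.
Redistributed shares: Bergstrom 296,824.6800 → $296,824.68; Ferraro 65,961.0400 → $65,961.04; Vance 313,314.9400 → $313,314.94.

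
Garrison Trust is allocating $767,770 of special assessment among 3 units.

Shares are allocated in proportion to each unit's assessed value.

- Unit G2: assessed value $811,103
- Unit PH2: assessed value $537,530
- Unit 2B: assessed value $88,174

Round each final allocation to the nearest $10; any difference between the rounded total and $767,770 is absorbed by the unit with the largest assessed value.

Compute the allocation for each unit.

Combined assessed value = 811,103 + 537,530 + 88,174 = 1,436,807.
Pro-rata amounts: Unit G2 433,419.76; Unit PH2 287,233.71; Unit 2B 47,116.52.
After rounding ($10): Unit G2 $433,420; Unit PH2 $287,230; Unit 2B $47,120. Sum = $767,770.
Rounded total matches; no reconciliation needed.

Unit G2: $433,420 · Unit PH2: $287,230 · Unit 2B: $47,120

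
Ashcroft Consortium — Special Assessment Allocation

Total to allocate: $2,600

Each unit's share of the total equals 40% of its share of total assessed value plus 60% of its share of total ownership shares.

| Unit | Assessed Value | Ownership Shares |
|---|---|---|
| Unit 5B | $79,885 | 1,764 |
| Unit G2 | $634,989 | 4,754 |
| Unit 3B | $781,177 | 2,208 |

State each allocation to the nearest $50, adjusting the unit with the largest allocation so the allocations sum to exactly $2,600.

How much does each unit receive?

Unit 5B: $350 | Unit G2: $1,300 | Unit 3B: $950

Totals — assessed value 1,496,051, ownership shares 8,726.
Combined weights (40% assessed value + 60% ownership shares): Unit 5B 0.1427; Unit G2 0.4967; Unit 3B 0.3607.
Proportional shares: Unit 5B 370.89; Unit G2 1,291.32; Unit 3B 937.78.
After rounding ($50): Unit 5B $350; Unit G2 $1,300; Unit 3B $950. Sum = $2,600.
Sum already equals the total — no adjustment.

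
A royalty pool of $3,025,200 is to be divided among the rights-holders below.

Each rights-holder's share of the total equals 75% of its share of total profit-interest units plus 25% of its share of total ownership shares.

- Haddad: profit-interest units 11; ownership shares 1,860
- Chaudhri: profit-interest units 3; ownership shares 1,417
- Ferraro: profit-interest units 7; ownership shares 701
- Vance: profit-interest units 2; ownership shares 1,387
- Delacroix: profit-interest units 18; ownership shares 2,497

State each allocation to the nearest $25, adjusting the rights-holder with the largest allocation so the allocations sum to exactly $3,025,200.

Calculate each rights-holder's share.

Haddad: $787,650 · Chaudhri: $302,325 · Ferraro: $454,800 · Vance: $244,100 · Delacroix: $1,236,325

Totals — profit-interest units 41, ownership shares 7,862.
Blended shares (75% profit-interest units + 25% ownership shares): Haddad 0.2604; Chaudhri 0.0999; Ferraro 0.1503; Vance 0.0807; Delacroix 0.4087.
Pro-rata amounts: Haddad 787,655.50; Chaudhri 302,328.08; Ferraro 454,807.20; Vance 244,103.14; Delacroix 1,236,306.09.
After rounding ($25): Haddad $787,650; Chaudhri $302,325; Ferraro $454,800; Vance $244,100; Delacroix $1,236,300. Sum = $3,025,175.
Difference $3,025,200 − $3,025,175 = +$25 applied to largest allocation (Delacroix): Delacroix becomes $1,236,325.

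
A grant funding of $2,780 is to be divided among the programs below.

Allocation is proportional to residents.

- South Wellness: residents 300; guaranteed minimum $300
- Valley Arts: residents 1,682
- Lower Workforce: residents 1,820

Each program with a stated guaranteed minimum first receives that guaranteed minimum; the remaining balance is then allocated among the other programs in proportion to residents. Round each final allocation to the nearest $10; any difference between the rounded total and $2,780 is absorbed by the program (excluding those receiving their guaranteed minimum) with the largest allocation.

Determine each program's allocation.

Minimums first: South Wellness $300. Remaining pool $2,480.
Remaining pool split over remaining residents 3,502: Valley Arts 1,191.14 → $1,190; Lower Workforce 1,288.86 → $1,290.

South Wellness: $300 | Valley Arts: $1,190 | Lower Workforce: $1,290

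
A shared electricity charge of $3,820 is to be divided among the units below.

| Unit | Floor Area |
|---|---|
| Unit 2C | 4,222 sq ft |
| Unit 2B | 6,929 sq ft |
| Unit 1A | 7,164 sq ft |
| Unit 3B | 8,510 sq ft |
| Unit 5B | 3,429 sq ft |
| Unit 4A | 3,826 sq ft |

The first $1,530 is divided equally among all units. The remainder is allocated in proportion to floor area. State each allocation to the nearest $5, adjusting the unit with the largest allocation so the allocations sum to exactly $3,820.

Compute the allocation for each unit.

Unit 2C: $540 · Unit 2B: $720 · Unit 1A: $735 · Unit 3B: $830 · Unit 5B: $485 · Unit 4A: $510

$1,530 shared equally gives $255 per unit.
Remainder $2,290 by floor area (total 34,080): Unit 2C 283.70 → $285; Unit 2B 465.59 → $465; Unit 1A 481.38 → $480; Unit 3B 571.83 → $570; Unit 5B 230.41 → $230; Unit 4A 257.09 → $255.
Rounding difference +$5 on remainder applied to Unit 3B.
Totals: Unit 2C $255 + $285 = $540; Unit 2B $255 + $465 = $720; Unit 1A $255 + $480 = $735; Unit 3B $255 + $575 = $830; Unit 5B $255 + $230 = $485; Unit 4A $255 + $255 = $510.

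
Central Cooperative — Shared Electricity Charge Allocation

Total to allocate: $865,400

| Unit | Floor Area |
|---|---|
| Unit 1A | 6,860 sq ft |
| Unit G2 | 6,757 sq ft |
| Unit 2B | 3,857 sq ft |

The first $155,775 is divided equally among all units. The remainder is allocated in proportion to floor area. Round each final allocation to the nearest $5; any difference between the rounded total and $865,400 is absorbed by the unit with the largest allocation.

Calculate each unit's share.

Unit 1A: $330,510; Unit G2: $326,330; Unit 2B: $208,560

First tranche $155,775 split equally: $51,925 each.
Remainder $709,625 by floor area (total 17,474): Unit 1A 278,586.90 → $278,585; Unit G2 274,404.04 → $274,405; Unit 2B 156,634.06 → $156,635.
Totals: Unit 1A $51,925 + $278,585 = $330,510; Unit G2 $51,925 + $274,405 = $326,330; Unit 2B $51,925 + $156,635 = $208,560.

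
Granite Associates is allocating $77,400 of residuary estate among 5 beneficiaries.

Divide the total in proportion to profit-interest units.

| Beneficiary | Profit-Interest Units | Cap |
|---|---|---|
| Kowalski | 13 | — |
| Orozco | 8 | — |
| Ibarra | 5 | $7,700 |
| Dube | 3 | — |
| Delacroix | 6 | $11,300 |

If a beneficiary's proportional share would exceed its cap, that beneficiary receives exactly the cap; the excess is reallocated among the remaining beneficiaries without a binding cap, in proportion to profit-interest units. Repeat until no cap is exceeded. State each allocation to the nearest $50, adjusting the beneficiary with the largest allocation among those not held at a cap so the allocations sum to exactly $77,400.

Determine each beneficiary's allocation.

Kowalski: $31,650; Orozco: $19,450; Ibarra: $7,700; Dube: $7,300; Delacroix: $11,300

Total profit-interest units = 35.
Proportional shares (ignoring caps): Kowalski 28,748.57; Orozco 17,691.43; Ibarra 11,057.14; Dube 6,634.29; Delacroix 13,268.57.
Cap binds for Ibarra ($7,700), Delacroix ($11,300); remaining pool $58,400 reallocated over remaining profit-interest units 24.
Shares after redistribution: Kowalski 31,633.33 → $31,650; Orozco 19,466.67 → $19,450; Dube 7,300.00 → $7,300.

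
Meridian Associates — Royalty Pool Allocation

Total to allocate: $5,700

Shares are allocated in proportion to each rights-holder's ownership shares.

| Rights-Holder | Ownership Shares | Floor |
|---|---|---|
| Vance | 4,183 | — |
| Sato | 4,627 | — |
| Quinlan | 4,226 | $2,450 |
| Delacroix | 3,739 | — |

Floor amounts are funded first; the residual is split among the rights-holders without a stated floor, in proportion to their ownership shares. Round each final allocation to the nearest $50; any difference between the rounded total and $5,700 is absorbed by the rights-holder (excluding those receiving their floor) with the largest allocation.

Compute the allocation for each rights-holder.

Vance: $1,100 | Sato: $1,200 | Quinlan: $2,450 | Delacroix: $950

Fund the minimums — Quinlan $2,450. Balance $3,250.
Balance split over remaining ownership shares 12,549: Vance 1,083.33 → $1,100; Sato 1,198.32 → $1,200; Delacroix 968.34 → $950.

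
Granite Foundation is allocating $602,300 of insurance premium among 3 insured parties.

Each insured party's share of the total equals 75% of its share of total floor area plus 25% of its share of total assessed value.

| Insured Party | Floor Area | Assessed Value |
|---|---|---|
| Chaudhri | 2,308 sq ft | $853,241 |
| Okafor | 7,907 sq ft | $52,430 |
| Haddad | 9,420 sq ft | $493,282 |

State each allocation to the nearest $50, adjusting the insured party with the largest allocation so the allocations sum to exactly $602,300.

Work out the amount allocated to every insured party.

Chaudhri: $144,950 | Okafor: $187,550 | Haddad: $269,800

Totals — floor area 19,635, assessed value 1,398,953.
Combined weights (75% floor area + 25% assessed value): Chaudhri 0.2406; Okafor 0.3114; Haddad 0.4480.
Pro-rata amounts: Chaudhri 144,935.90; Okafor 187,552.58; Haddad 269,811.52.
Rounded to nearest $50: Chaudhri $144,950; Okafor $187,550; Haddad $269,800. Sum = $602,300.
Sum already equals the total — no adjustment.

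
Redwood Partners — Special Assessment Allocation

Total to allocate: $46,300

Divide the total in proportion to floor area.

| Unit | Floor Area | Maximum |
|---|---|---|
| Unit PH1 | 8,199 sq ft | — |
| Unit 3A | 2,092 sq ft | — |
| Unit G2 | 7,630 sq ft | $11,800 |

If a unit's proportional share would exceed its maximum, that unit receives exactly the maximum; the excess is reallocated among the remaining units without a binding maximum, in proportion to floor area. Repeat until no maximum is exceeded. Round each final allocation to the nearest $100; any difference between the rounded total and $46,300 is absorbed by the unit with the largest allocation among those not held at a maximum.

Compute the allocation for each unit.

Unit PH1: $27,500 · Unit 3A: $7,000 · Unit G2: $11,800

Sum of floor area: 17,921.
Unconstrained shares: Unit PH1 21,182.62; Unit 3A 5,404.81; Unit G2 19,712.57.
Cap binds for Unit G2 ($11,800); residual $34,500 reallocated over remaining floor area 10,291.
Redistributed shares: Unit PH1 27,486.69 → $27,500; Unit 3A 7,013.31 → $7,000.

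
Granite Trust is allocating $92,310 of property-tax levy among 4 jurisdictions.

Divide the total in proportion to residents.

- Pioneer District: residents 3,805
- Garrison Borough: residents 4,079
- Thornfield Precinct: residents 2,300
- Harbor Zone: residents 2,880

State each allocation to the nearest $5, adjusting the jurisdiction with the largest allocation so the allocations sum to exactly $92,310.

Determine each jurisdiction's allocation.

Residents total: 13,064.
Proportional shares: Pioneer District 3,805/13,064 × $92,310 = 26,886.06; Garrison Borough 4,079/13,064 × $92,310 = 28,822.14; Thornfield Precinct 2,300/13,064 × $92,310 = 16,251.76; Harbor Zone 2,880/13,064 × $92,310 = 20,350.03.
After rounding ($5): Pioneer District $26,885; Garrison Borough $28,820; Thornfield Precinct $16,250; Harbor Zone $20,350. Sum = $92,305.
Difference $92,310 − $92,305 = +$5 applied to largest allocation (Garrison Borough): Garrison Borough becomes $28,825.

Pioneer District: $26,885 | Garrison Borough: $28,825 | Thornfield Precinct: $16,250 | Harbor Zone: $20,350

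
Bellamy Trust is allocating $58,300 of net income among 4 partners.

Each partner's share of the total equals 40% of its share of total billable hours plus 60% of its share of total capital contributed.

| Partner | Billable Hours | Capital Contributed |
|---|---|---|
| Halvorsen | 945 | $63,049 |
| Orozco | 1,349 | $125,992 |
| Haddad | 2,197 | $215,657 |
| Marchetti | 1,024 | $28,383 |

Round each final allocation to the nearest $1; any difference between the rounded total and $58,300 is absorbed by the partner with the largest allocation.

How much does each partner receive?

Totals — billable hours 5,515, capital contributed 433,081.
Blended shares (40% billable hours + 60% capital contributed): Halvorsen 0.1559; Orozco 0.2724; Haddad 0.4581; Marchetti 0.1136.
Unrounded shares: Halvorsen 9,088.38; Orozco 15,880.59; Haddad 26,708.58; Marchetti 6,622.45.
At nearest $1: Halvorsen $9,088; Orozco $15,881; Haddad $26,709; Marchetti $6,622. Sum = $58,300.
No rounding difference to absorb.

Halvorsen: $9,088 · Orozco: $15,881 · Haddad: $26,709 · Marchetti: $6,622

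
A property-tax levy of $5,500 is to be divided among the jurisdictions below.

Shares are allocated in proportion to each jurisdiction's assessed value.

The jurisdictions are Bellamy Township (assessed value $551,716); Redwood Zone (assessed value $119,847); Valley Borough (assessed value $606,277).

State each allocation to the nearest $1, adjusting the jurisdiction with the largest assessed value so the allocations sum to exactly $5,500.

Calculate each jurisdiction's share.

Assessed value total: 551,716 + 119,847 + 606,277 = 1,277,840.
Proportional shares: Bellamy Township 2,374.66; Redwood Zone 515.84; Valley Borough 2,609.50002.
At nearest $1: Bellamy Township $2,375; Redwood Zone $516; Valley Borough $2,610. Sum = $5,501.
Difference $5,500 − $5,501 = −$1 applied to largest assessed value (Valley Borough): Valley Borough becomes $2,609.

Bellamy Township: $2,375; Redwood Zone: $516; Valley Borough: $2,609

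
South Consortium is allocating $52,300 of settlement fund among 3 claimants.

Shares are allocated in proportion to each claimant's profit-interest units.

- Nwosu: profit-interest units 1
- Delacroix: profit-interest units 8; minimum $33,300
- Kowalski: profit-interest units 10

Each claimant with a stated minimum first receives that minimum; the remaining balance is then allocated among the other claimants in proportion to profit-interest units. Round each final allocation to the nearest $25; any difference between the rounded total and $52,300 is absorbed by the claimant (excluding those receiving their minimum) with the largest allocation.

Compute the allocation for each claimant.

Nwosu: $1,725; Delacroix: $33,300; Kowalski: $17,275

Fund the minimums — Delacroix $33,300. Balance $19,000.
Balance split over remaining profit-interest units 11: Nwosu 1,727.27 → $1,725; Kowalski 17,272.73 → $17,275.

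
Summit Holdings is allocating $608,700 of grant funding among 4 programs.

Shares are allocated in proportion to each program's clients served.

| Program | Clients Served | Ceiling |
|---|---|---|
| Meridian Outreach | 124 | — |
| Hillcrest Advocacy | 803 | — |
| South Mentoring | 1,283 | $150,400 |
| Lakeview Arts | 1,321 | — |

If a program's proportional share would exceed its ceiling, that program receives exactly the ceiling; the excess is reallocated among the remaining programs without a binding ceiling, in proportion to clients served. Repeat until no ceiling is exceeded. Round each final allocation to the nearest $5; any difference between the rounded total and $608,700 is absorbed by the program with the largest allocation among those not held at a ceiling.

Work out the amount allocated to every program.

Meridian Outreach: $25,280 | Hillcrest Advocacy: $163,710 | South Mentoring: $150,400 | Lakeview Arts: $269,310

Clients served total: 3,531.
Unconstrained shares: Meridian Outreach 21,376.04; Hillcrest Advocacy 138,427.10; South Mentoring 221,173.07; Lakeview Arts 227,723.79.
Cap binds for South Mentoring ($150,400); residual $458,300 reallocated over remaining clients served 2,248.
Remaining shares: Meridian Outreach 25,279.89 → $25,280; Hillcrest Advocacy 163,707.70 → $163,710; Lakeview Arts 269,312.41 → $269,310.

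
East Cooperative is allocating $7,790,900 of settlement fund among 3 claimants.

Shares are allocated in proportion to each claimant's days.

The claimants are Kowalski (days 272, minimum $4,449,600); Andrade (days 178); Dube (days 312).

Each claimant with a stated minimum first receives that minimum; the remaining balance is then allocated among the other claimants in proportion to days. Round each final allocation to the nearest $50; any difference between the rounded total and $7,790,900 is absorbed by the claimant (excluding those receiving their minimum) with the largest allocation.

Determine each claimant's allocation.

Kowalski: $4,449,600 · Andrade: $1,213,800 · Dube: $2,127,500

Minimums first: Kowalski $4,449,600. Balance $3,341,300.
Balance split over remaining days 490: Andrade 1,213,778.37 → $1,213,800; Dube 2,127,521.63 → $2,127,500.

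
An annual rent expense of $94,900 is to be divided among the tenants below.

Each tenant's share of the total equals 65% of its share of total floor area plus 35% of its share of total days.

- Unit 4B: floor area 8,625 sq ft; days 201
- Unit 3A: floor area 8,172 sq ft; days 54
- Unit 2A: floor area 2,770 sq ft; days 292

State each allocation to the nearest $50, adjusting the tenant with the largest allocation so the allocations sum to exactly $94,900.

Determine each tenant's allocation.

Unit 4B: $39,400; Unit 3A: $29,050; Unit 2A: $26,450

Floor area total 19,567; days total 547.
Combined weights (65% floor area + 35% days): Unit 4B 0.4151; Unit 3A 0.3060; Unit 2A 0.2789.
Unrounded shares: Unit 4B 39,395.47; Unit 3A 29,041.24; Unit 2A 26,463.29.
After rounding ($50): Unit 4B $39,400; Unit 3A $29,050; Unit 2A $26,450. Sum = $94,900.
No rounding difference to absorb.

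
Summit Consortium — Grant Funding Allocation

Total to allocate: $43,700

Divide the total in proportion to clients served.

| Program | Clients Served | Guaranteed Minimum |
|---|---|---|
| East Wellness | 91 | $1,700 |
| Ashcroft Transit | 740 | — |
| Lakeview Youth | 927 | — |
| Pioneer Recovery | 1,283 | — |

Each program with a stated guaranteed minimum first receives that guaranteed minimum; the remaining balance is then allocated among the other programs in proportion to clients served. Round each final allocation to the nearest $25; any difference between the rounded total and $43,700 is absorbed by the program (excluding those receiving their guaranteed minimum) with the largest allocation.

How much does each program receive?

Minimums first: East Wellness $1,700. Remaining pool $42,000.
Remaining pool split over remaining clients served 2,950: Ashcroft Transit 10,535.59 → $10,525; Lakeview Youth 13,197.97 → $13,200; Pioneer Recovery 18,266.44 → $18,275.

East Wellness: $1,700 | Ashcroft Transit: $10,525 | Lakeview Youth: $13,200 | Pioneer Recovery: $18,275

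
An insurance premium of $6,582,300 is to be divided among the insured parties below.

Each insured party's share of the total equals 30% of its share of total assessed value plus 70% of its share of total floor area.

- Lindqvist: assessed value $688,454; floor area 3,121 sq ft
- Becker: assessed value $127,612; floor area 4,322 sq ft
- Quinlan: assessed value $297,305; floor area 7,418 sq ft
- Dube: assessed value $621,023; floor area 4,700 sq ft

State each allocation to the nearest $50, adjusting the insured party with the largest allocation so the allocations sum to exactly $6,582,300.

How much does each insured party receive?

Assessed value total 1,734,394; floor area total 19,561.
Composite weights (30% assessed value + 70% floor area): Lindqvist 0.2308; Becker 0.1767; Quinlan 0.3169; Dube 0.2756.
Raw shares: Lindqvist 1,518,991.77; Becker 1,163,343.06; Quinlan 2,085,812.01; Dube 1,814,153.15.
After rounding ($50): Lindqvist $1,519,000; Becker $1,163,350; Quinlan $2,085,800; Dube $1,814,150. Sum = $6,582,300.
Sum already equals the total — no adjustment.

Lindqvist: $1,519,000 · Becker: $1,163,350 · Quinlan: $2,085,800 · Dube: $1,814,150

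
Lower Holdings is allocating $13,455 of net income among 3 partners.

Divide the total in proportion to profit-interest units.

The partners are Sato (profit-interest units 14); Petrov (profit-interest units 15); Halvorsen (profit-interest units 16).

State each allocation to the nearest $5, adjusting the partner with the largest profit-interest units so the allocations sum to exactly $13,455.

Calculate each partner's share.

Total profit-interest units = 14 + 15 + 16 = 45.
Pro-rata amounts: Sato 4,186.00; Petrov 4,485.00; Halvorsen 4,784.00.
At nearest $5: Sato $4,185; Petrov $4,485; Halvorsen $4,785. Sum = $13,455.
Rounded total matches; no reconciliation needed.

Sato: $4,185 · Petrov: $4,485 · Halvorsen: $4,785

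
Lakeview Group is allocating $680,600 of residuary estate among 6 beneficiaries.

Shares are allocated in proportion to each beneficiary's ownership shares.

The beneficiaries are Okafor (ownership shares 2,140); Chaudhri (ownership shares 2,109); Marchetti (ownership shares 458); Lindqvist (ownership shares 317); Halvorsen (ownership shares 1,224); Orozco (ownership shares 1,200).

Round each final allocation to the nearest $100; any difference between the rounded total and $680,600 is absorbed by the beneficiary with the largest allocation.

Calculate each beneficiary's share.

Combined ownership shares = 7,448.
Unrounded shares: Okafor 2,140/7,448 × $680,600 = 195,553.71; Chaudhri 2,109/7,448 × $680,600 = 192,720.92; Marchetti 458/7,448 × $680,600 = 41,852.15; Lindqvist 317/7,448 × $680,600 = 28,967.53; Halvorsen 1,224/7,448 × $680,600 = 111,849.41; Orozco 1,200/7,448 × $680,600 = 109,656.28.
At nearest $100: Okafor $195,600; Chaudhri $192,700; Marchetti $41,900; Lindqvist $29,000; Halvorsen $111,800; Orozco $109,700. Sum = $680,700.
Difference $680,600 − $680,700 = −$100 applied to largest allocation (Okafor): Okafor becomes $195,500.

Okafor: $195,500 | Chaudhri: $192,700 | Marchetti: $41,900 | Lindqvist: $29,000 | Halvorsen: $111,800 | Orozco: $109,700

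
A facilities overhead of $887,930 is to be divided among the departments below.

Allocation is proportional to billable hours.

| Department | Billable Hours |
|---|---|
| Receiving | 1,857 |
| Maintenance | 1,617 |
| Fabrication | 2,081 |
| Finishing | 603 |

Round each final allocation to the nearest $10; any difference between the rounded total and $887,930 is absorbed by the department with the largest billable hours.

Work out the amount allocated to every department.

Sum of billable hours: 1,857 + 1,617 + 2,081 + 603 = 6,158.
Pro-rata amounts: Receiving 267,763.24; Maintenance 233,157.33; Fabrication 300,062.09; Finishing 86,947.35.
After rounding ($10): Receiving $267,760; Maintenance $233,160; Fabrication $300,060; Finishing $86,950. Sum = $887,930.
Sum already equals the total — no adjustment.

Receiving: $267,760 · Maintenance: $233,160 · Fabrication: $300,060 · Finishing: $86,950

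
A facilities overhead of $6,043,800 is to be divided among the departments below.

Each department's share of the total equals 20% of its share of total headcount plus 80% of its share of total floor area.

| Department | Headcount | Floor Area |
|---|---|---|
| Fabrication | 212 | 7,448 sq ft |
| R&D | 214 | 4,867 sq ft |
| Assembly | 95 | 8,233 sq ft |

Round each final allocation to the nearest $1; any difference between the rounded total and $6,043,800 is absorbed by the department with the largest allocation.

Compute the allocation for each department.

Fabrication: $2,244,406 · R&D: $1,641,724 · Assembly: $2,157,670

Headcount total 521; floor area total 20,548.
Composite weights (20% headcount + 80% floor area): Fabrication 0.3714; R&D 0.2716; Assembly 0.3570.
Proportional shares: Fabrication 2,244,405.33; R&D 1,641,724.17; Assembly 2,157,670.498.
Rounded to nearest $1: Fabrication $2,244,405; R&D $1,641,724; Assembly $2,157,670. Sum = $6,043,799.
Difference $6,043,800 − $6,043,799 = +$1 applied to largest allocation (Fabrication): Fabrication becomes $2,244,406.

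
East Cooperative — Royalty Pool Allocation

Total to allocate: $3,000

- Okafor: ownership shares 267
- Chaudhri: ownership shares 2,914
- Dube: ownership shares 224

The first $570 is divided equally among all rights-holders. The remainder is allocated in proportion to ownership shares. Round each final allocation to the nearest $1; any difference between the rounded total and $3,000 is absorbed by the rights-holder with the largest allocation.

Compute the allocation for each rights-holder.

Equal tier: $570 ÷ 3 = $190 apiece.
Remainder $2,430 by ownership shares (total 3,405): Okafor 190.55 → $191; Chaudhri 2,079.59 → $2,080; Dube 159.86 → $160.
Rounding difference −$1 on remainder applied to Chaudhri.
Totals: Okafor $190 + $191 = $381; Chaudhri $190 + $2,079 = $2,269; Dube $190 + $160 = $350.

Okafor: $381 · Chaudhri: $2,269 · Dube: $350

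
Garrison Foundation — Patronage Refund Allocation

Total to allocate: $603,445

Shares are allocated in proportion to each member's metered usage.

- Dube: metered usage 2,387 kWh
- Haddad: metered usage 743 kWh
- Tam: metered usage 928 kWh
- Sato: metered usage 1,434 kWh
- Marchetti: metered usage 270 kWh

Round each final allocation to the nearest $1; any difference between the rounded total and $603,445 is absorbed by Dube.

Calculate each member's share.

Combined metered usage = 5,762.
Raw shares: Dube 2,387/5,762 × $603,445 = 249,986.67; Haddad 743/5,762 × $603,445 = 77,813.20; Tam 928/5,762 × $603,445 = 97,187.95; Sato 1,434/5,762 × $603,445 = 150,180.52; Marchetti 270/5,762 × $603,445 = 28,276.67.
After rounding ($1): Dube $249,987; Haddad $77,813; Tam $97,188; Sato $150,181; Marchetti $28,277. Sum = $603,446.
Difference $603,445 − $603,446 = −$1 applied to Dube: Dube becomes $249,986.

Dube: $249,986 · Haddad: $77,813 · Tam: $97,188 · Sato: $150,181 · Marchetti: $28,277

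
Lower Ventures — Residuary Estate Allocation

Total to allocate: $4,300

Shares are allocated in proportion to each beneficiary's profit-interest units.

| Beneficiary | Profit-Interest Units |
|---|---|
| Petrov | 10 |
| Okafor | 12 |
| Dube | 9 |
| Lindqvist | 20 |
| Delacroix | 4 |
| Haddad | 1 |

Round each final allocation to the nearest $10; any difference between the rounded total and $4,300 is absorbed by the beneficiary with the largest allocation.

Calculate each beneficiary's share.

Petrov: $770 | Okafor: $920 | Dube: $690 | Lindqvist: $1,530 | Delacroix: $310 | Haddad: $80

Combined profit-interest units = 56.
Pro-rata amounts: Petrov 10/56 × $4,300 = 767.86; Okafor 12/56 × $4,300 = 921.43; Dube 9/56 × $4,300 = 691.07; Lindqvist 20/56 × $4,300 = 1,535.71; Delacroix 4/56 × $4,300 = 307.14; Haddad 1/56 × $4,300 = 76.79.
Rounded to nearest $10: Petrov $770; Okafor $920; Dube $690; Lindqvist $1,540; Delacroix $310; Haddad $80. Sum = $4,310.
Difference $4,300 − $4,310 = −$10 applied to largest allocation (Lindqvist): Lindqvist becomes $1,530.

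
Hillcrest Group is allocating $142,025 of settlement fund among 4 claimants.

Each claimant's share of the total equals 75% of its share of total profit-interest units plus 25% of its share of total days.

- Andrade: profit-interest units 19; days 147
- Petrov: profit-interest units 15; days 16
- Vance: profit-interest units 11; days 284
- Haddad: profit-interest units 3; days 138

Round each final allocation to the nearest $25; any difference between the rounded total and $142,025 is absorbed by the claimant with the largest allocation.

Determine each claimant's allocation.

Profit-interest units total 48; days total 585.
Blended shares (75% profit-interest units + 25% days): Andrade 0.3597; Petrov 0.2412; Vance 0.2932; Haddad 0.1058.
Raw shares: Andrade 51,085.76; Petrov 34,258.22; Vance 41,647.77; Haddad 15,033.26.
Rounded to nearest $25: Andrade $51,075; Petrov $34,250; Vance $41,650; Haddad $15,025. Sum = $142,000.
Difference $142,025 − $142,000 = +$25 applied to largest allocation (Andrade): Andrade becomes $51,100.

Andrade: $51,100 | Petrov: $34,250 | Vance: $41,650 | Haddad: $15,025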